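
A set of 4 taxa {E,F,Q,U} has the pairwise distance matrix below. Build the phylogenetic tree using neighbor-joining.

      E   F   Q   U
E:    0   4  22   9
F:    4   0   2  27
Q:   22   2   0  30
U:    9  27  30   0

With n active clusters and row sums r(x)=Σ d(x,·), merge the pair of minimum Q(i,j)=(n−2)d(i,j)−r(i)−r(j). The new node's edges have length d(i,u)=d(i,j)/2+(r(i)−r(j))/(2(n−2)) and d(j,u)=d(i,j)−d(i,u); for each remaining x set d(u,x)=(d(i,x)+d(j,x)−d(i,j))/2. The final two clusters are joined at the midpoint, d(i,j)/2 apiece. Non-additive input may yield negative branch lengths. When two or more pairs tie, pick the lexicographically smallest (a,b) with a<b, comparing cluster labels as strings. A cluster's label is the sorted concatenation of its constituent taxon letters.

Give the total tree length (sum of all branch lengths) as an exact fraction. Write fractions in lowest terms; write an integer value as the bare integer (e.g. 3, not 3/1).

105/4

step 1: merge (E,U) at d=9, Q=-83; branch lengths E→-13/4, U→49/4; new cluster EU
  updated: d(EU,F)=11, d(EU,Q)=43/2
step 2: merge (EU,F) at d=11, Q=-69/2; branch lengths EU→61/4, F→-17/4; new cluster EFU
  updated: d(EFU,Q)=25/4
step 3: merge (EFU,Q) at d=25/4; branch lengths EFU→25/8, Q→25/8; new cluster EFQU
final tree: (((E:-13/4,U:49/4):61/4,F:-17/4):25/8,Q:25/8)
total length: 105/4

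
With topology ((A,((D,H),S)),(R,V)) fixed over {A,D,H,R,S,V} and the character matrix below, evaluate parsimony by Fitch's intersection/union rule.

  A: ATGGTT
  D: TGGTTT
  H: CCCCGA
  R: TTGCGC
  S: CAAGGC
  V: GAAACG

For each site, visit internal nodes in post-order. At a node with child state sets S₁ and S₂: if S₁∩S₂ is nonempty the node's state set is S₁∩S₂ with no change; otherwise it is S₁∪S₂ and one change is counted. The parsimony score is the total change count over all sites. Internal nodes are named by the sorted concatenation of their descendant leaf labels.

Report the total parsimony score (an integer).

site 0, node DH: D={T} ∪ H={C} → {C,T} (+1)
site 0, node DHS: DH={C,T} ∩ S={C} → {C} (+0)
site 0, node ADHS: A={A} ∪ DHS={C} → {A,C} (+1)
site 0, node RV: R={T} ∪ V={G} → {G,T} (+1)
site 0, node ADHRSV: ADHS={A,C} ∪ RV={G,T} → {A,C,G,T} (+1)
site 1, node DH: D={G} ∪ H={C} → {C,G} (+1)
site 1, node DHS: DH={C,G} ∪ S={A} → {A,C,G} (+1)
site 1, node ADHS: A={T} ∪ DHS={A,C,G} → {A,C,G,T} (+1)
site 1, node RV: R={T} ∪ V={A} → {A,T} (+1)
site 1, node ADHRSV: ADHS={A,C,G,T} ∩ RV={A,T} → {A,T} (+0)
site 2, node DH: D={G} ∪ H={C} → {C,G} (+1)
site 2, node DHS: DH={C,G} ∪ S={A} → {A,C,G} (+1)
site 2, node ADHS: A={G} ∩ DHS={A,C,G} → {G} (+0)
site 2, node RV: R={G} ∪ V={A} → {A,G} (+1)
site 2, node ADHRSV: ADHS={G} ∩ RV={A,G} → {G} (+0)
site 3, node DH: D={T} ∪ H={C} → {C,T} (+1)
site 3, node DHS: DH={C,T} ∪ S={G} → {C,G,T} (+1)
site 3, node ADHS: A={G} ∩ DHS={C,G,T} → {G} (+0)
site 3, node RV: R={C} ∪ V={A} → {A,C} (+1)
site 3, node ADHRSV: ADHS={G} ∪ RV={A,C} → {A,C,G} (+1)
site 4, node DH: D={T} ∪ H={G} → {G,T} (+1)
site 4, node DHS: DH={G,T} ∩ S={G} → {G} (+0)
site 4, node ADHS: A={T} ∪ DHS={G} → {G,T} (+1)
site 4, node RV: R={G} ∪ V={C} → {C,G} (+1)
site 4, node ADHRSV: ADHS={G,T} ∩ RV={C,G} → {G} (+0)
site 5, node DH: D={T} ∪ H={A} → {A,T} (+1)
site 5, node DHS: DH={A,T} ∪ S={C} → {A,C,T} (+1)
site 5, node ADHS: A={T} ∩ DHS={A,C,T} → {T} (+0)
site 5, node RV: R={C} ∪ V={G} → {C,G} (+1)
site 5, node ADHRSV: ADHS={T} ∪ RV={C,G} → {C,G,T} (+1)
per-site changes: [4, 4, 3, 4, 3, 4]; total = 22

22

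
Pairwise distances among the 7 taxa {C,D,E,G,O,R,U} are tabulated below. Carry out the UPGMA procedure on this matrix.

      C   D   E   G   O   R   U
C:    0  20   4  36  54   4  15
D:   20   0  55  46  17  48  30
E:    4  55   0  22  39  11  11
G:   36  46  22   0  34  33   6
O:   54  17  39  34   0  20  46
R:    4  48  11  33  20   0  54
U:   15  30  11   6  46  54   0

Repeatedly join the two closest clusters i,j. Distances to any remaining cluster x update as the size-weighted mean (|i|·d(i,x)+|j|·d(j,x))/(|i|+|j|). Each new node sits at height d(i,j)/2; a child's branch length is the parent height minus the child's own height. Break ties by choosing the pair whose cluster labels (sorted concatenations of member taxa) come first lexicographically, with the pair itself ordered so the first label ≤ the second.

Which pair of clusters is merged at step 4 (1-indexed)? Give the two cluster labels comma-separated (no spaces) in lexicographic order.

D,O

iteration 1: select C,E (d=4); attach at lengths (2, 2); label the merged cluster CE
  updated: d(CE,D)=75/2, d(CE,G)=29, d(CE,O)=93/2, d(CE,R)=15/2, d(CE,U)=13
iteration 2: select G,U (d=6); attach at lengths (3, 3); label the merged cluster GU
  updated: d(CE,GU)=21, d(D,GU)=38, d(GU,O)=40, d(GU,R)=87/2
iteration 3: select CE,R (d=15/2); attach at lengths (7/4, 15/4); label the merged cluster CER
  updated: d(CER,D)=41, d(CER,GU)=57/2, d(CER,O)=113/3
iteration 4: select D,O (d=17); attach at lengths (17/2, 17/2); label the merged cluster DO
  updated: d(CER,DO)=118/3, d(DO,GU)=39
iteration 5: select CER,GU (d=57/2); attach at lengths (21/2, 45/4); label the merged cluster CEGRU
  updated: d(CEGRU,DO)=196/5
iteration 6: select CEGRU,DO (d=196/5); attach at lengths (107/20, 111/10); label the merged cluster CDEGORU
final tree: ((((C:2,E:2):7/4,R:15/4):21/2,(G:3,U:3):45/4):107/20,(D:17/2,O:17/2):111/10)
total length: 707/10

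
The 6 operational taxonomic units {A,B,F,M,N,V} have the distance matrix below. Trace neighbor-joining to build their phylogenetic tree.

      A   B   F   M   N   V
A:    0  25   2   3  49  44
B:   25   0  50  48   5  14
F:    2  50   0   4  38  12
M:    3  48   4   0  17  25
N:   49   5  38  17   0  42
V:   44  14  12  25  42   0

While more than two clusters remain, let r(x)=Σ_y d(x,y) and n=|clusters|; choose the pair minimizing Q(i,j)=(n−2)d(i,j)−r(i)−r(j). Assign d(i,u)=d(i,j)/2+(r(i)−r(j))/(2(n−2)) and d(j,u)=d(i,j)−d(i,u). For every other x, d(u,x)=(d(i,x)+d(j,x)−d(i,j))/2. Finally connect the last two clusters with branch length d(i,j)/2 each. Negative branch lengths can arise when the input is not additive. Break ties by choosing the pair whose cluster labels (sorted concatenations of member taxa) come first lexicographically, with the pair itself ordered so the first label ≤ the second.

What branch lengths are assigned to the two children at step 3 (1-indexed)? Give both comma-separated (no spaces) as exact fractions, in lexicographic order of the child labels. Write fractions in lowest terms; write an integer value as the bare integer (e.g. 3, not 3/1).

step 1: merge (B,N) at d=5, Q=-273; branch lengths B→11/8, N→29/8; new cluster BN
  updated: d(A,BN)=69/2, d(BN,F)=83/2, d(BN,M)=30, d(BN,V)=51/2
step 2: merge (BN,V) at d=51/2, Q=-323/2; branch lengths BN→203/12, V→103/12; new cluster BNV
  updated: d(A,BNV)=53/2, d(BNV,F)=14, d(BNV,M)=59/4
step 3: merge (A,F) at d=2, Q=-95/2; branch lengths A→31/8, F→-15/8; new cluster AF
  updated: d(AF,BNV)=77/4, d(AF,M)=5/2
step 4: merge (AF,BNV) at d=77/4, Q=-73/2; branch lengths AF→7/2, BNV→63/4; new cluster ABFNV
  updated: d(ABFNV,M)=-1
step 5: merge (ABFNV,M) at d=-1; branch lengths ABFNV→-1/2, M→-1/2; new cluster ABFMNV
final tree: (((A:31/8,F:-15/8):7/2,((B:11/8,N:29/8):203/12,V:103/12):63/4):-1/2,M:-1/2)
total length: 203/4

31/8,-15/8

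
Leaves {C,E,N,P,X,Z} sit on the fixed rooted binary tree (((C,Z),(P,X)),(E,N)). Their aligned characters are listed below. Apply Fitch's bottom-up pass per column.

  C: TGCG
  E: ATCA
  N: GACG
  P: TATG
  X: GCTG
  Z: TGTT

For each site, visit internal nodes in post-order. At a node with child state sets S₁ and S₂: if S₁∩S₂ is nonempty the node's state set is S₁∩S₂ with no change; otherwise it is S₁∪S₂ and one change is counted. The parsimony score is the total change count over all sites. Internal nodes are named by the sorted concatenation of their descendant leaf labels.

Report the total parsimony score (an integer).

10

[col 0] CZ: children C:{T}, Z:{T} ∩→ {T}; cost 0
[col 0] PX: children P:{T}, X:{G} ∪→ {G,T}; cost 1
[col 0] CPXZ: children CZ:{T}, PX:{G,T} ∩→ {T}; cost 0
[col 0] EN: children E:{A}, N:{G} ∪→ {A,G}; cost 1
[col 0] CENPXZ: children CPXZ:{T}, EN:{A,G} ∪→ {A,G,T}; cost 1
[col 1] CZ: children C:{G}, Z:{G} ∩→ {G}; cost 0
[col 1] PX: children P:{A}, X:{C} ∪→ {A,C}; cost 1
[col 1] CPXZ: children CZ:{G}, PX:{A,C} ∪→ {A,C,G}; cost 1
[col 1] EN: children E:{T}, N:{A} ∪→ {A,T}; cost 1
[col 1] CENPXZ: children CPXZ:{A,C,G}, EN:{A,T} ∩→ {A}; cost 0
[col 2] CZ: children C:{C}, Z:{T} ∪→ {C,T}; cost 1
[col 2] PX: children P:{T}, X:{T} ∩→ {T}; cost 0
[col 2] CPXZ: children CZ:{C,T}, PX:{T} ∩→ {T}; cost 0
[col 2] EN: children E:{C}, N:{C} ∩→ {C}; cost 0
[col 2] CENPXZ: children CPXZ:{T}, EN:{C} ∪→ {C,T}; cost 1
[col 3] CZ: children C:{G}, Z:{T} ∪→ {G,T}; cost 1
[col 3] PX: children P:{G}, X:{G} ∩→ {G}; cost 0
[col 3] CPXZ: children CZ:{G,T}, PX:{G} ∩→ {G}; cost 0
[col 3] EN: children E:{A}, N:{G} ∪→ {A,G}; cost 1
[col 3] CENPXZ: children CPXZ:{G}, EN:{A,G} ∩→ {G}; cost 0
per-site changes: [3, 3, 2, 2]; total = 10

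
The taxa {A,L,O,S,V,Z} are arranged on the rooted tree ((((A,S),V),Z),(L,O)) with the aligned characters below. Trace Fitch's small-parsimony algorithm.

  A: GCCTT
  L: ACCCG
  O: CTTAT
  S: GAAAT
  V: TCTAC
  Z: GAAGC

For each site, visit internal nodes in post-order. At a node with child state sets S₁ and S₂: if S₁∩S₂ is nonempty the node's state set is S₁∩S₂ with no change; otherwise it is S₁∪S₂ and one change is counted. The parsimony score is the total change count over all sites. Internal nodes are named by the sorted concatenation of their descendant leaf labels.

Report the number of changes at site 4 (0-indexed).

[col 0] AS: children A:{G}, S:{G} ∩→ {G}; cost 0
[col 0] ASV: children AS:{G}, V:{T} ∪→ {G,T}; cost 1
[col 0] ASVZ: children ASV:{G,T}, Z:{G} ∩→ {G}; cost 0
[col 0] LO: children L:{A}, O:{C} ∪→ {A,C}; cost 1
[col 0] ALOSVZ: children ASVZ:{G}, LO:{A,C} ∪→ {A,C,G}; cost 1
[col 1] AS: children A:{C}, S:{A} ∪→ {A,C}; cost 1
[col 1] ASV: children AS:{A,C}, V:{C} ∩→ {C}; cost 0
[col 1] ASVZ: children ASV:{C}, Z:{A} ∪→ {A,C}; cost 1
[col 1] LO: children L:{C}, O:{T} ∪→ {C,T}; cost 1
[col 1] ALOSVZ: children ASVZ:{A,C}, LO:{C,T} ∩→ {C}; cost 0
[col 2] AS: children A:{C}, S:{A} ∪→ {A,C}; cost 1
[col 2] ASV: children AS:{A,C}, V:{T} ∪→ {A,C,T}; cost 1
[col 2] ASVZ: children ASV:{A,C,T}, Z:{A} ∩→ {A}; cost 0
[col 2] LO: children L:{C}, O:{T} ∪→ {C,T}; cost 1
[col 2] ALOSVZ: children ASVZ:{A}, LO:{C,T} ∪→ {A,C,T}; cost 1
[col 3] AS: children A:{T}, S:{A} ∪→ {A,T}; cost 1
[col 3] ASV: children AS:{A,T}, V:{A} ∩→ {A}; cost 0
[col 3] ASVZ: children ASV:{A}, Z:{G} ∪→ {A,G}; cost 1
[col 3] LO: children L:{C}, O:{A} ∪→ {A,C}; cost 1
[col 3] ALOSVZ: children ASVZ:{A,G}, LO:{A,C} ∩→ {A}; cost 0
[col 4] AS: children A:{T}, S:{T} ∩→ {T}; cost 0
[col 4] ASV: children AS:{T}, V:{C} ∪→ {C,T}; cost 1
[col 4] ASVZ: children ASV:{C,T}, Z:{C} ∩→ {C}; cost 0
[col 4] LO: children L:{G}, O:{T} ∪→ {G,T}; cost 1
[col 4] ALOSVZ: children ASVZ:{C}, LO:{G,T} ∪→ {C,G,T}; cost 1
per-site changes: [3, 3, 4, 3, 3]; total = 16

3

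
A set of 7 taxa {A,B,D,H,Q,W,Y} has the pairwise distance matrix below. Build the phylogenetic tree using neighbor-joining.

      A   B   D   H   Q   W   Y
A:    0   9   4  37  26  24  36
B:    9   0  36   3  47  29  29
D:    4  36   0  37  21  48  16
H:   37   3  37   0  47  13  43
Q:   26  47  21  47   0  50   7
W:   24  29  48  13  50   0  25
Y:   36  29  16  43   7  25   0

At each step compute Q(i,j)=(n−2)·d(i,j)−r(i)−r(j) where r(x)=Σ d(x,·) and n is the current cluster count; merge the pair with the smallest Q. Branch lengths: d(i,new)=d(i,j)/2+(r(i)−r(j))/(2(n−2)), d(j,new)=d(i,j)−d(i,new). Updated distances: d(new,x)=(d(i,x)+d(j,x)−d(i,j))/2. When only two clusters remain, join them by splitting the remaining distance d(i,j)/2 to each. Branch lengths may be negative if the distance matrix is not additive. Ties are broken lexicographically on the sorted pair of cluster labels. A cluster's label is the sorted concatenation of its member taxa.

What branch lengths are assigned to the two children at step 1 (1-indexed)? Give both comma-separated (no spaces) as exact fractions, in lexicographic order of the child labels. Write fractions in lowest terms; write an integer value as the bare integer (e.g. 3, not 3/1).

iteration 1: select Q,Y (d=7, Q=-319); attach at lengths (77/10, -7/10); label the merged cluster QY
  updated: d(A,QY)=55/2, d(B,QY)=69/2, d(D,QY)=15, d(H,QY)=83/2, d(QY,W)=34
iteration 2: select D,QY (d=15, Q=-465/2); attach at lengths (95/16, 145/16); label the merged cluster DQY
  updated: d(A,DQY)=33/4, d(B,DQY)=111/4, d(DQY,H)=127/4, d(DQY,W)=67/2
iteration 3: select A,DQY (d=33/4, Q=-619/4); attach at lengths (7/24, 191/24); label the merged cluster ADQY
  updated: d(ADQY,B)=57/4, d(ADQY,H)=121/4, d(ADQY,W)=197/8
iteration 4: select ADQY,B (d=57/4, Q=-695/8); attach at lengths (411/32, 45/32); label the merged cluster ABDQY
  updated: d(ABDQY,H)=19/2, d(ABDQY,W)=315/16
iteration 5: select ABDQY,H (d=19/2, Q=-675/16); attach at lengths (259/32, 45/32); label the merged cluster ABDHQY
  updated: d(ABDHQY,W)=371/32
iteration 6: select ABDHQY,W (d=371/32); attach at lengths (371/64, 371/64); label the merged cluster ABDHQWY
final tree: ((((A:7/24,(D:95/16,(Q:77/10,Y:-7/10):145/16):191/24):411/32,B:45/32):259/32,H:45/32):371/64,W:371/64)
total length: 2099/32

77/10,-7/10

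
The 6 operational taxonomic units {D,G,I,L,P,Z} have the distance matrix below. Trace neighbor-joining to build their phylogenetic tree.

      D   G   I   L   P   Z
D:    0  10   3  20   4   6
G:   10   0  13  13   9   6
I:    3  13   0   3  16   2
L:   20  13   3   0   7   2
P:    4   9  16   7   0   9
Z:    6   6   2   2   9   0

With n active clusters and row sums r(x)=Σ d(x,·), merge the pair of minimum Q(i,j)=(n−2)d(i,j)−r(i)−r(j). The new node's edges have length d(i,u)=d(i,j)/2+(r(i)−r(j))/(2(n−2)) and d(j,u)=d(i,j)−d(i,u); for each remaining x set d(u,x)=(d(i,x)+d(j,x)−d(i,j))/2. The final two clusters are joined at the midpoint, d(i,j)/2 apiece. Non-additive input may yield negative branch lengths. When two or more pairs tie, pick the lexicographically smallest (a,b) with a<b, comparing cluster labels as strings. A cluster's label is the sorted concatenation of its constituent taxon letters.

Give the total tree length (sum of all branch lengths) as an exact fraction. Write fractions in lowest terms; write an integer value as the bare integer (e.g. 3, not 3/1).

75/4

iteration 1: select D,P (d=4, Q=-72); attach at lengths (7/4, 9/4); label the merged cluster DP
  updated: d(DP,G)=15/2, d(DP,I)=15/2, d(DP,L)=23/2, d(DP,Z)=11/2
iteration 2: select DP,G (d=15/2, Q=-49); attach at lengths (5/2, 5); label the merged cluster DGP
  updated: d(DGP,I)=13/2, d(DGP,L)=17/2, d(DGP,Z)=2
iteration 3: select DGP,Z (d=2, Q=-19); attach at lengths (15/4, -7/4); label the merged cluster DGPZ
  updated: d(DGPZ,I)=13/4, d(DGPZ,L)=17/4
iteration 4: select DGPZ,I (d=13/4, Q=-21/2); attach at lengths (9/4, 1); label the merged cluster DGIPZ
  updated: d(DGIPZ,L)=2
iteration 5: select DGIPZ,L (d=2); attach at lengths (1, 1); label the merged cluster DGILPZ
final tree: (((((D:7/4,P:9/4):5/2,G:5):15/4,Z:-7/4):9/4,I:1):1,L:1)
total length: 75/4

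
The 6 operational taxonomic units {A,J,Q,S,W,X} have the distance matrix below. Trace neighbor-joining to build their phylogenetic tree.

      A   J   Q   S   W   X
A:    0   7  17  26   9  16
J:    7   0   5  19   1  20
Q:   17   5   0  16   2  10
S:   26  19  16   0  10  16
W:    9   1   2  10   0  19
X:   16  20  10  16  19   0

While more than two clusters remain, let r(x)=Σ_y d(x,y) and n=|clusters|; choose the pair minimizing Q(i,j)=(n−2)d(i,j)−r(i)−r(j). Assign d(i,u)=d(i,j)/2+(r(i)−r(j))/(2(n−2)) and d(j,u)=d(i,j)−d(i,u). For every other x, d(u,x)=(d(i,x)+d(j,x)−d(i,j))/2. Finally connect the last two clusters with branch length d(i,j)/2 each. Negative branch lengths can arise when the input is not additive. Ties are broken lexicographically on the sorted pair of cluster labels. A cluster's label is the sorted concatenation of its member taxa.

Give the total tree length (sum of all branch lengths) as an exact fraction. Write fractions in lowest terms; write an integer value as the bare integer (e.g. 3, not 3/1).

step 1: merge (S,X) at d=16, Q=-104; branch lengths S→35/4, X→29/4; new cluster SX
  updated: d(A,SX)=13, d(J,SX)=23/2, d(Q,SX)=5, d(SX,W)=13/2
step 2: merge (Q,SX) at d=5, Q=-50; branch lengths Q→4/3, SX→11/3; new cluster QSX
  updated: d(A,QSX)=25/2, d(J,QSX)=23/4, d(QSX,W)=7/4
step 3: merge (A,J) at d=7, Q=-113/4; branch lengths A→115/16, J→-3/16; new cluster AJ
  updated: d(AJ,QSX)=45/8, d(AJ,W)=3/2
step 4: merge (AJ,QSX) at d=45/8, Q=-71/8; branch lengths AJ→43/16, QSX→47/16; new cluster AJQSX
  updated: d(AJQSX,W)=-19/16
step 5: merge (AJQSX,W) at d=-19/16; branch lengths AJQSX→-19/32, W→-19/32; new cluster AJQSWX
final tree: (((A:115/16,J:-3/16):43/16,(Q:4/3,(S:35/4,X:29/4):11/3):47/16):-19/32,W:-19/32)
total length: 519/16

519/16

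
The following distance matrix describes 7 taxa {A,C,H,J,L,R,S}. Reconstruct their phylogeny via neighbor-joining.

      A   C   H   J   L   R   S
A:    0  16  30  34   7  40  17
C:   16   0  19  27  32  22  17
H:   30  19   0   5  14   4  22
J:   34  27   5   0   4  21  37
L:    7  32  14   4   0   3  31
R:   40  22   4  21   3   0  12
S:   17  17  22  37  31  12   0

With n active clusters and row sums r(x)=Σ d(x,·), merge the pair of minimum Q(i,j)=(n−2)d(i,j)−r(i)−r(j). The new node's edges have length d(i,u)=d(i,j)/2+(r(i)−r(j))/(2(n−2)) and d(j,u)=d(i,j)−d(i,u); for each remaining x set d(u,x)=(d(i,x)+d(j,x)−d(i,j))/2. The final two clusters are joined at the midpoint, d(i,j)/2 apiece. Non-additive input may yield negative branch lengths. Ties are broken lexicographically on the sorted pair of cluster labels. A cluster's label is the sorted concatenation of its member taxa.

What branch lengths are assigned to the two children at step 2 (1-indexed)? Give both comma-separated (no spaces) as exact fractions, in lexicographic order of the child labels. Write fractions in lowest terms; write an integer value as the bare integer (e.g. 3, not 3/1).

step 1: merge (A,L) at d=7, Q=-200; branch lengths A→44/5, L→-9/5; new cluster AL
  updated: d(AL,C)=41/2, d(AL,H)=37/2, d(AL,J)=31/2, d(AL,R)=18, d(AL,S)=41/2
step 2: merge (H,J) at d=5, Q=-154; branch lengths H→-17/8, J→57/8; new cluster HJ
  updated: d(AL,HJ)=29/2, d(C,HJ)=41/2, d(HJ,R)=10, d(HJ,S)=27
step 3: merge (C,S) at d=17, Q=-211/2; branch lengths C→109/12, S→95/12; new cluster CS
  updated: d(AL,CS)=12, d(CS,HJ)=61/4, d(CS,R)=17/2
step 4: merge (AL,CS) at d=12, Q=-225/4; branch lengths AL→131/16, CS→61/16; new cluster ACLS
  updated: d(ACLS,HJ)=71/8, d(ACLS,R)=29/4
step 5: merge (ACLS,HJ) at d=71/8, Q=-209/8; branch lengths ACLS→49/16, HJ→93/16; new cluster ACHJLS
  updated: d(ACHJLS,R)=67/16
step 6: merge (ACHJLS,R) at d=67/16; branch lengths ACHJLS→67/32, R→67/32; new cluster ACHJLRS
final tree: ((((A:44/5,L:-9/5):131/16,(C:109/12,S:95/12):61/16):49/16,(H:-17/8,J:57/8):93/16):67/32,R:67/32)
total length: 865/16

-17/8,57/8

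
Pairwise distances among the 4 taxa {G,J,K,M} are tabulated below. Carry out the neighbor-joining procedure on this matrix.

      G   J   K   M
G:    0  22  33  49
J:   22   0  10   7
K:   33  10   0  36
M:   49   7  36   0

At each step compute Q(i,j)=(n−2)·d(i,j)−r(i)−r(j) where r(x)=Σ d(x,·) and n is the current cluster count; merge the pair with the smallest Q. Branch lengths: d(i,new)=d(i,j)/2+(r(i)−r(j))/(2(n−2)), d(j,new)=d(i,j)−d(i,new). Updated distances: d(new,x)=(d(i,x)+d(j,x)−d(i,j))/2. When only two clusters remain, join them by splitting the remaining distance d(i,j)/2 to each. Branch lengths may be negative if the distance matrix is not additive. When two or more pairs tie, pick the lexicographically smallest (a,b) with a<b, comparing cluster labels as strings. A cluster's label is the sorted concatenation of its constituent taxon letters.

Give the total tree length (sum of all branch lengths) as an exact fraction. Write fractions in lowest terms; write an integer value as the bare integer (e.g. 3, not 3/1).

197/4

1. join G+K (d=33, Q=-117) ⇒ GK; edges |G|=91/4, |K|=41/4
  updated: d(GK,J)=-1/2, d(GK,M)=26
2. join GK+J (d=-1/2, Q=-65/2) ⇒ GJK; edges |GK|=37/4, |J|=-39/4
  updated: d(GJK,M)=67/4
3. join GJK+M (d=67/4) ⇒ GJKM; edges |GJK|=67/8, |M|=67/8
final tree: (((G:91/4,K:41/4):37/4,J:-39/4):67/8,M:67/8)
total length: 197/4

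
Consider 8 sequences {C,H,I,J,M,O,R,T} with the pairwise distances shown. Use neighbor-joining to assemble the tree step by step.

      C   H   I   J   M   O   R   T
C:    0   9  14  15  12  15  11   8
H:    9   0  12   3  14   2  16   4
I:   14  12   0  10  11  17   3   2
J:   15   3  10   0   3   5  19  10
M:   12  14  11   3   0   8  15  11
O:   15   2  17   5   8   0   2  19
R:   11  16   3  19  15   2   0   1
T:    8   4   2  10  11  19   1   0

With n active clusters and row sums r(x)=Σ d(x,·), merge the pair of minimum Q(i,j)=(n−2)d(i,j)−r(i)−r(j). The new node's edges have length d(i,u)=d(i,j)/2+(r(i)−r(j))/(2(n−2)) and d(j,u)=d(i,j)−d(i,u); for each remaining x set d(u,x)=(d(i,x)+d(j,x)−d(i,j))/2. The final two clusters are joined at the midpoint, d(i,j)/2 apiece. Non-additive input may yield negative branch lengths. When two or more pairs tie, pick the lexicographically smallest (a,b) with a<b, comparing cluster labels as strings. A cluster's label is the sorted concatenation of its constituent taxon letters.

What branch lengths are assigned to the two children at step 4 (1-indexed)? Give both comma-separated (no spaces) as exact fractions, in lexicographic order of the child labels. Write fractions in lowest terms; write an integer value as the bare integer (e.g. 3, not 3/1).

iteration 1: select O,R (d=2, Q=-123); attach at lengths (13/12, 11/12); label the merged cluster OR
  updated: d(C,OR)=12, d(H,OR)=8, d(I,OR)=9, d(J,OR)=11, d(M,OR)=21/2, d(OR,T)=9
iteration 2: select J,M (d=3, Q=-197/2); attach at lengths (11/20, 49/20); label the merged cluster JM
  updated: d(C,JM)=12, d(H,JM)=7, d(I,JM)=9, d(JM,OR)=37/4, d(JM,T)=9
iteration 3: select I,T (d=2, Q=-70); attach at lengths (11/4, -3/4); label the merged cluster IT
  updated: d(C,IT)=10, d(H,IT)=7, d(IT,JM)=8, d(IT,OR)=8
iteration 4: select C,H (d=9, Q=-47); attach at lengths (13/2, 5/2); label the merged cluster CH
  updated: d(CH,IT)=4, d(CH,JM)=5, d(CH,OR)=11/2
iteration 5: select CH,JM (d=5, Q=-107/4); attach at lengths (9/16, 71/16); label the merged cluster CHJM
  updated: d(CHJM,IT)=7/2, d(CHJM,OR)=39/8
iteration 6: select CHJM,IT (d=7/2, Q=-131/8); attach at lengths (3/16, 53/16); label the merged cluster CHIJMT
  updated: d(CHIJMT,OR)=75/16
iteration 7: select CHIJMT,OR (d=75/16); attach at lengths (75/32, 75/32); label the merged cluster CHIJMORT
final tree: ((((C:13/2,H:5/2):9/16,(J:11/20,M:49/20):71/16):3/16,(I:11/4,T:-3/4):53/16):75/32,(O:13/12,R:11/12):75/32)
total length: 467/16

13/2,5/2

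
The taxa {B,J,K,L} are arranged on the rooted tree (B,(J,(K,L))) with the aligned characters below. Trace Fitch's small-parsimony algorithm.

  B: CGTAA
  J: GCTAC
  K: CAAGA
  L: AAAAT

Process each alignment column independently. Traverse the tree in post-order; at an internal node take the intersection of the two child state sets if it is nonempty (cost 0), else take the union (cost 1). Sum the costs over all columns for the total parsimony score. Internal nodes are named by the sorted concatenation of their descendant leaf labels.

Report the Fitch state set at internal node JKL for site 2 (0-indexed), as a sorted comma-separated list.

A,T

[col 0] KL: children K:{C}, L:{A} ∪→ {A,C}; cost 1
[col 0] JKL: children J:{G}, KL:{A,C} ∪→ {A,C,G}; cost 1
[col 0] BJKL: children B:{C}, JKL:{A,C,G} ∩→ {C}; cost 0
[col 1] KL: children K:{A}, L:{A} ∩→ {A}; cost 0
[col 1] JKL: children J:{C}, KL:{A} ∪→ {A,C}; cost 1
[col 1] BJKL: children B:{G}, JKL:{A,C} ∪→ {A,C,G}; cost 1
[col 2] KL: children K:{A}, L:{A} ∩→ {A}; cost 0
[col 2] JKL: children J:{T}, KL:{A} ∪→ {A,T}; cost 1
[col 2] BJKL: children B:{T}, JKL:{A,T} ∩→ {T}; cost 0
[col 3] KL: children K:{G}, L:{A} ∪→ {A,G}; cost 1
[col 3] JKL: children J:{A}, KL:{A,G} ∩→ {A}; cost 0
[col 3] BJKL: children B:{A}, JKL:{A} ∩→ {A}; cost 0
[col 4] KL: children K:{A}, L:{T} ∪→ {A,T}; cost 1
[col 4] JKL: children J:{C}, KL:{A,T} ∪→ {A,C,T}; cost 1
[col 4] BJKL: children B:{A}, JKL:{A,C,T} ∩→ {A}; cost 0
per-site changes: [2, 2, 1, 1, 2]; total = 8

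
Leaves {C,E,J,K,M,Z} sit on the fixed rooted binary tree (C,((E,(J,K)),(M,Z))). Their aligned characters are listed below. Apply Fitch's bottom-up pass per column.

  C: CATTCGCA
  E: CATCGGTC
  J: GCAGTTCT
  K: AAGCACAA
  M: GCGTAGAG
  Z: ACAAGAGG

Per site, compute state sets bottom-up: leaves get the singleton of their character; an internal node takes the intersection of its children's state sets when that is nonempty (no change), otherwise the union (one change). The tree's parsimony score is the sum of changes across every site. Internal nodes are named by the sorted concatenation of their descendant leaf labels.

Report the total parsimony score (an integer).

site 0, node JK: J={G} ∪ K={A} → {A,G} (+1)
site 0, node EJK: E={C} ∪ JK={A,G} → {A,C,G} (+1)
site 0, node MZ: M={G} ∪ Z={A} → {A,G} (+1)
site 0, node EJKMZ: EJK={A,C,G} ∩ MZ={A,G} → {A,G} (+0)
site 0, node CEJKMZ: C={C} ∪ EJKMZ={A,G} → {A,C,G} (+1)
site 1, node JK: J={C} ∪ K={A} → {A,C} (+1)
site 1, node EJK: E={A} ∩ JK={A,C} → {A} (+0)
site 1, node MZ: M={C} ∩ Z={C} → {C} (+0)
site 1, node EJKMZ: EJK={A} ∪ MZ={C} → {A,C} (+1)
site 1, node CEJKMZ: C={A} ∩ EJKMZ={A,C} → {A} (+0)
site 2, node JK: J={A} ∪ K={G} → {A,G} (+1)
site 2, node EJK: E={T} ∪ JK={A,G} → {A,G,T} (+1)
site 2, node MZ: M={G} ∪ Z={A} → {A,G} (+1)
site 2, node EJKMZ: EJK={A,G,T} ∩ MZ={A,G} → {A,G} (+0)
site 2, node CEJKMZ: C={T} ∪ EJKMZ={A,G} → {A,G,T} (+1)
site 3, node JK: J={G} ∪ K={C} → {C,G} (+1)
site 3, node EJK: E={C} ∩ JK={C,G} → {C} (+0)
site 3, node MZ: M={T} ∪ Z={A} → {A,T} (+1)
site 3, node EJKMZ: EJK={C} ∪ MZ={A,T} → {A,C,T} (+1)
site 3, node CEJKMZ: C={T} ∩ EJKMZ={A,C,T} → {T} (+0)
site 4, node JK: J={T} ∪ K={A} → {A,T} (+1)
site 4, node EJK: E={G} ∪ JK={A,T} → {A,G,T} (+1)
site 4, node MZ: M={A} ∪ Z={G} → {A,G} (+1)
site 4, node EJKMZ: EJK={A,G,T} ∩ MZ={A,G} → {A,G} (+0)
site 4, node CEJKMZ: C={C} ∪ EJKMZ={A,G} → {A,C,G} (+1)
site 5, node JK: J={T} ∪ K={C} → {C,T} (+1)
site 5, node EJK: E={G} ∪ JK={C,T} → {C,G,T} (+1)
site 5, node MZ: M={G} ∪ Z={A} → {A,G} (+1)
site 5, node EJKMZ: EJK={C,G,T} ∩ MZ={A,G} → {G} (+0)
site 5, node CEJKMZ: C={G} ∩ EJKMZ={G} → {G} (+0)
site 6, node JK: J={C} ∪ K={A} → {A,C} (+1)
site 6, node EJK: E={T} ∪ JK={A,C} → {A,C,T} (+1)
site 6, node MZ: M={A} ∪ Z={G} → {A,G} (+1)
site 6, node EJKMZ: EJK={A,C,T} ∩ MZ={A,G} → {A} (+0)
site 6, node CEJKMZ: C={C} ∪ EJKMZ={A} → {A,C} (+1)
site 7, node JK: J={T} ∪ K={A} → {A,T} (+1)
site 7, node EJK: E={C} ∪ JK={A,T} → {A,C,T} (+1)
site 7, node MZ: M={G} ∩ Z={G} → {G} (+0)
site 7, node EJKMZ: EJK={A,C,T} ∪ MZ={G} → {A,C,G,T} (+1)
site 7, node CEJKMZ: C={A} ∩ EJKMZ={A,C,G,T} → {A} (+0)
per-site changes: [4, 2, 4, 3, 4, 3, 4, 3]; total = 27

27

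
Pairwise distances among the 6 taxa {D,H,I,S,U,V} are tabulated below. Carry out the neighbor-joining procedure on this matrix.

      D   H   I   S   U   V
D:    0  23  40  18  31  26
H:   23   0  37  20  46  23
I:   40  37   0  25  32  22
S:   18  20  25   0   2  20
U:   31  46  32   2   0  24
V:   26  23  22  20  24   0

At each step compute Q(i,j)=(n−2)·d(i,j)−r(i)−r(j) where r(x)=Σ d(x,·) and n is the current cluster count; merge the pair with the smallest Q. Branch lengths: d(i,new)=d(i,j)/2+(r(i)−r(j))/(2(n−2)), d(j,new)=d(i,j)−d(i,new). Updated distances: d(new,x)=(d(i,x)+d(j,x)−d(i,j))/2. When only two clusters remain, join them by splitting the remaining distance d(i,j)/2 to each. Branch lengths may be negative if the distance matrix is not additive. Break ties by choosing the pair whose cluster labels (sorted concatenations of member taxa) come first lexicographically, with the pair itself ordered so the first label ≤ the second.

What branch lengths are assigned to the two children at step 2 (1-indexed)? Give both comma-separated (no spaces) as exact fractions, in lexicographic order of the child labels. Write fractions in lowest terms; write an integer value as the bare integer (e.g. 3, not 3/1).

iteration 1: select S,U (d=2, Q=-212); attach at lengths (-21/4, 29/4); label the merged cluster SU
  updated: d(D,SU)=47/2, d(H,SU)=32, d(I,SU)=55/2, d(SU,V)=21
iteration 2: select D,H (d=23, Q=-317/2); attach at lengths (133/12, 143/12); label the merged cluster DH
  updated: d(DH,I)=27, d(DH,SU)=65/4, d(DH,V)=13
iteration 3: select DH,SU (d=65/4, Q=-177/2); attach at lengths (6, 41/4); label the merged cluster DHSU
  updated: d(DHSU,I)=153/8, d(DHSU,V)=71/8
iteration 4: select DHSU,I (d=153/8, Q=-50); attach at lengths (3, 129/8); label the merged cluster DHISU
  updated: d(DHISU,V)=47/8
iteration 5: select DHISU,V (d=47/8); attach at lengths (47/16, 47/16); label the merged cluster DHISUV
final tree: ((((D:133/12,H:143/12):6,(S:-21/4,U:29/4):41/4):3,I:129/8):47/16,V:47/16)
total length: 265/4

133/12,143/12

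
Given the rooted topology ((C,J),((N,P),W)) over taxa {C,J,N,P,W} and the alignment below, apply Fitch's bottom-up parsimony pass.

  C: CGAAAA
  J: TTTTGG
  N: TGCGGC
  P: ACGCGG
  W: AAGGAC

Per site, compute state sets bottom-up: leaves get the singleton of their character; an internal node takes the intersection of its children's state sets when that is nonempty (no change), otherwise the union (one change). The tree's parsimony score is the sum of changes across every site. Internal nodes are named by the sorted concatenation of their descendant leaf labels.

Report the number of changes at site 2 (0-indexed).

CJ@0: {C} ∪ {T} = {C,T} (union, +1)
NP@0: {T} ∪ {A} = {A,T} (union, +1)
NPW@0: {A,T} ∩ {A} = {A} (intersection, +0)
CJNPW@0: {C,T} ∪ {A} = {A,C,T} (union, +1)
CJ@1: {G} ∪ {T} = {G,T} (union, +1)
NP@1: {G} ∪ {C} = {C,G} (union, +1)
NPW@1: {C,G} ∪ {A} = {A,C,G} (union, +1)
CJNPW@1: {G,T} ∩ {A,C,G} = {G} (intersection, +0)
CJ@2: {A} ∪ {T} = {A,T} (union, +1)
NP@2: {C} ∪ {G} = {C,G} (union, +1)
NPW@2: {C,G} ∩ {G} = {G} (intersection, +0)
CJNPW@2: {A,T} ∪ {G} = {A,G,T} (union, +1)
CJ@3: {A} ∪ {T} = {A,T} (union, +1)
NP@3: {G} ∪ {C} = {C,G} (union, +1)
NPW@3: {C,G} ∩ {G} = {G} (intersection, +0)
CJNPW@3: {A,T} ∪ {G} = {A,G,T} (union, +1)
CJ@4: {A} ∪ {G} = {A,G} (union, +1)
NP@4: {G} ∩ {G} = {G} (intersection, +0)
NPW@4: {G} ∪ {A} = {A,G} (union, +1)
CJNPW@4: {A,G} ∩ {A,G} = {A,G} (intersection, +0)
CJ@5: {A} ∪ {G} = {A,G} (union, +1)
NP@5: {C} ∪ {G} = {C,G} (union, +1)
NPW@5: {C,G} ∩ {C} = {C} (intersection, +0)
CJNPW@5: {A,G} ∪ {C} = {A,C,G} (union, +1)
per-site changes: [3, 3, 3, 3, 2, 3]; total = 17

3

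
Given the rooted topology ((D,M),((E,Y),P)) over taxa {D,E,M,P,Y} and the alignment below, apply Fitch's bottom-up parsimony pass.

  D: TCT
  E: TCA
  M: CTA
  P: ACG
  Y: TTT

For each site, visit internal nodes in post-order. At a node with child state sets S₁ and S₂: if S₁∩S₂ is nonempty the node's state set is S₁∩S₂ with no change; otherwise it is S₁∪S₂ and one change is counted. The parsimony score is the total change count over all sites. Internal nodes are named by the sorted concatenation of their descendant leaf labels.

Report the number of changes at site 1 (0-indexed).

2

[col 0] DM: children D:{T}, M:{C} ∪→ {C,T}; cost 1
[col 0] EY: children E:{T}, Y:{T} ∩→ {T}; cost 0
[col 0] EPY: children EY:{T}, P:{A} ∪→ {A,T}; cost 1
[col 0] DEMPY: children DM:{C,T}, EPY:{A,T} ∩→ {T}; cost 0
[col 1] DM: children D:{C}, M:{T} ∪→ {C,T}; cost 1
[col 1] EY: children E:{C}, Y:{T} ∪→ {C,T}; cost 1
[col 1] EPY: children EY:{C,T}, P:{C} ∩→ {C}; cost 0
[col 1] DEMPY: children DM:{C,T}, EPY:{C} ∩→ {C}; cost 0
[col 2] DM: children D:{T}, M:{A} ∪→ {A,T}; cost 1
[col 2] EY: children E:{A}, Y:{T} ∪→ {A,T}; cost 1
[col 2] EPY: children EY:{A,T}, P:{G} ∪→ {A,G,T}; cost 1
[col 2] DEMPY: children DM:{A,T}, EPY:{A,G,T} ∩→ {A,T}; cost 0
per-site changes: [2, 2, 3]; total = 7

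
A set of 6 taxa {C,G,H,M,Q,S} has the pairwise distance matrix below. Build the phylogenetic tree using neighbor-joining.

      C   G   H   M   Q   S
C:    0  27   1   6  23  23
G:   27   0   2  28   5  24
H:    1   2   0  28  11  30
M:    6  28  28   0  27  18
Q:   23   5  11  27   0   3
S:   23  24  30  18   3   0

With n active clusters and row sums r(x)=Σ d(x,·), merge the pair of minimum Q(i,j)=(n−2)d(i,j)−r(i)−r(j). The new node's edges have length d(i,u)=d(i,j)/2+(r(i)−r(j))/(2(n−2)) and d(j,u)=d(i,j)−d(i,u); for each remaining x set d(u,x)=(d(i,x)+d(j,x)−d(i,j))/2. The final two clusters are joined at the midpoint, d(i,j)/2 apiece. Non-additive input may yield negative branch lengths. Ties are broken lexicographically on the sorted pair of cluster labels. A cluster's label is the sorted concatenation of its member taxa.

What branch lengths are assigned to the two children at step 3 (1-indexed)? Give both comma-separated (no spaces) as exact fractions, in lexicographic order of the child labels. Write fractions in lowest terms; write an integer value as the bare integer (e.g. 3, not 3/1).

1. join C+M (d=6, Q=-163) ⇒ CM; edges |C|=-3/8, |M|=51/8
  updated: d(CM,G)=49/2, d(CM,H)=23/2, d(CM,Q)=22, d(CM,S)=35/2
2. join Q+S (d=3, Q=-213/2) ⇒ QS; edges |Q|=-49/12, |S|=85/12
  updated: d(CM,QS)=73/4, d(G,QS)=13, d(H,QS)=19
3. join CM+QS (d=73/4, Q=-68) ⇒ CMQS; edges |CM|=81/8, |QS|=65/8
  updated: d(CMQS,G)=77/8, d(CMQS,H)=49/8
4. join CMQS+G (d=77/8, Q=-71/4) ⇒ CGMQS; edges |CMQS|=55/8, |G|=11/4
  updated: d(CGMQS,H)=-3/4
5. join CGMQS+H (d=-3/4) ⇒ CGHMQS; edges |CGMQS|=-3/8, |H|=-3/8
final tree: ((((C:-3/8,M:51/8):81/8,(Q:-49/12,S:85/12):65/8):55/8,G:11/4):-3/8,H:-3/8)
total length: 289/8

81/8,65/8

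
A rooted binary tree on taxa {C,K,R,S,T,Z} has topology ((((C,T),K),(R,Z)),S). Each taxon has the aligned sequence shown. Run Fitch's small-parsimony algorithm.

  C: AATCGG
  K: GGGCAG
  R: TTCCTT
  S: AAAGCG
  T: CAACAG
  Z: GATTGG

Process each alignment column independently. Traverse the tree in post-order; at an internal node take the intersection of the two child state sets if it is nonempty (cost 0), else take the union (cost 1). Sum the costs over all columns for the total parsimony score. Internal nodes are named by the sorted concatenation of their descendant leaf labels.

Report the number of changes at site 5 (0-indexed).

1

[col 0] CT: children C:{A}, T:{C} ∪→ {A,C}; cost 1
[col 0] CKT: children CT:{A,C}, K:{G} ∪→ {A,C,G}; cost 1
[col 0] RZ: children R:{T}, Z:{G} ∪→ {G,T}; cost 1
[col 0] CKRTZ: children CKT:{A,C,G}, RZ:{G,T} ∩→ {G}; cost 0
[col 0] CKRSTZ: children CKRTZ:{G}, S:{A} ∪→ {A,G}; cost 1
[col 1] CT: children C:{A}, T:{A} ∩→ {A}; cost 0
[col 1] CKT: children CT:{A}, K:{G} ∪→ {A,G}; cost 1
[col 1] RZ: children R:{T}, Z:{A} ∪→ {A,T}; cost 1
[col 1] CKRTZ: children CKT:{A,G}, RZ:{A,T} ∩→ {A}; cost 0
[col 1] CKRSTZ: children CKRTZ:{A}, S:{A} ∩→ {A}; cost 0
[col 2] CT: children C:{T}, T:{A} ∪→ {A,T}; cost 1
[col 2] CKT: children CT:{A,T}, K:{G} ∪→ {A,G,T}; cost 1
[col 2] RZ: children R:{C}, Z:{T} ∪→ {C,T}; cost 1
[col 2] CKRTZ: children CKT:{A,G,T}, RZ:{C,T} ∩→ {T}; cost 0
[col 2] CKRSTZ: children CKRTZ:{T}, S:{A} ∪→ {A,T}; cost 1
[col 3] CT: children C:{C}, T:{C} ∩→ {C}; cost 0
[col 3] CKT: children CT:{C}, K:{C} ∩→ {C}; cost 0
[col 3] RZ: children R:{C}, Z:{T} ∪→ {C,T}; cost 1
[col 3] CKRTZ: children CKT:{C}, RZ:{C,T} ∩→ {C}; cost 0
[col 3] CKRSTZ: children CKRTZ:{C}, S:{G} ∪→ {C,G}; cost 1
[col 4] CT: children C:{G}, T:{A} ∪→ {A,G}; cost 1
[col 4] CKT: children CT:{A,G}, K:{A} ∩→ {A}; cost 0
[col 4] RZ: children R:{T}, Z:{G} ∪→ {G,T}; cost 1
[col 4] CKRTZ: children CKT:{A}, RZ:{G,T} ∪→ {A,G,T}; cost 1
[col 4] CKRSTZ: children CKRTZ:{A,G,T}, S:{C} ∪→ {A,C,G,T}; cost 1
[col 5] CT: children C:{G}, T:{G} ∩→ {G}; cost 0
[col 5] CKT: children CT:{G}, K:{G} ∩→ {G}; cost 0
[col 5] RZ: children R:{T}, Z:{G} ∪→ {G,T}; cost 1
[col 5] CKRTZ: children CKT:{G}, RZ:{G,T} ∩→ {G}; cost 0
[col 5] CKRSTZ: children CKRTZ:{G}, S:{G} ∩→ {G}; cost 0
per-site changes: [4, 2, 4, 2, 4, 1]; total = 17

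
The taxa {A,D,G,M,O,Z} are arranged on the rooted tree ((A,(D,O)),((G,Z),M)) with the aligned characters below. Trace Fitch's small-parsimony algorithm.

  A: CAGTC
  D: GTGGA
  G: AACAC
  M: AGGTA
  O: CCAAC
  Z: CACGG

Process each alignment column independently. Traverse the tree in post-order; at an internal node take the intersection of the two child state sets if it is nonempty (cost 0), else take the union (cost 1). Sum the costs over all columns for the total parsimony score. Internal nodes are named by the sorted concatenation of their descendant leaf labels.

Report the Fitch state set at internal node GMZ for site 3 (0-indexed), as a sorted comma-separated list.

A,G,T

site 0, node DO: D={G} ∪ O={C} → {C,G} (+1)
site 0, node ADO: A={C} ∩ DO={C,G} → {C} (+0)
site 0, node GZ: G={A} ∪ Z={C} → {A,C} (+1)
site 0, node GMZ: GZ={A,C} ∩ M={A} → {A} (+0)
site 0, node ADGMOZ: ADO={C} ∪ GMZ={A} → {A,C} (+1)
site 1, node DO: D={T} ∪ O={C} → {C,T} (+1)
site 1, node ADO: A={A} ∪ DO={C,T} → {A,C,T} (+1)
site 1, node GZ: G={A} ∩ Z={A} → {A} (+0)
site 1, node GMZ: GZ={A} ∪ M={G} → {A,G} (+1)
site 1, node ADGMOZ: ADO={A,C,T} ∩ GMZ={A,G} → {A} (+0)
site 2, node DO: D={G} ∪ O={A} → {A,G} (+1)
site 2, node ADO: A={G} ∩ DO={A,G} → {G} (+0)
site 2, node GZ: G={C} ∩ Z={C} → {C} (+0)
site 2, node GMZ: GZ={C} ∪ M={G} → {C,G} (+1)
site 2, node ADGMOZ: ADO={G} ∩ GMZ={C,G} → {G} (+0)
site 3, node DO: D={G} ∪ O={A} → {A,G} (+1)
site 3, node ADO: A={T} ∪ DO={A,G} → {A,G,T} (+1)
site 3, node GZ: G={A} ∪ Z={G} → {A,G} (+1)
site 3, node GMZ: GZ={A,G} ∪ M={T} → {A,G,T} (+1)
site 3, node ADGMOZ: ADO={A,G,T} ∩ GMZ={A,G,T} → {A,G,T} (+0)
site 4, node DO: D={A} ∪ O={C} → {A,C} (+1)
site 4, node ADO: A={C} ∩ DO={A,C} → {C} (+0)
site 4, node GZ: G={C} ∪ Z={G} → {C,G} (+1)
site 4, node GMZ: GZ={C,G} ∪ M={A} → {A,C,G} (+1)
site 4, node ADGMOZ: ADO={C} ∩ GMZ={A,C,G} → {C} (+0)
per-site changes: [3, 3, 2, 4, 3]; total = 15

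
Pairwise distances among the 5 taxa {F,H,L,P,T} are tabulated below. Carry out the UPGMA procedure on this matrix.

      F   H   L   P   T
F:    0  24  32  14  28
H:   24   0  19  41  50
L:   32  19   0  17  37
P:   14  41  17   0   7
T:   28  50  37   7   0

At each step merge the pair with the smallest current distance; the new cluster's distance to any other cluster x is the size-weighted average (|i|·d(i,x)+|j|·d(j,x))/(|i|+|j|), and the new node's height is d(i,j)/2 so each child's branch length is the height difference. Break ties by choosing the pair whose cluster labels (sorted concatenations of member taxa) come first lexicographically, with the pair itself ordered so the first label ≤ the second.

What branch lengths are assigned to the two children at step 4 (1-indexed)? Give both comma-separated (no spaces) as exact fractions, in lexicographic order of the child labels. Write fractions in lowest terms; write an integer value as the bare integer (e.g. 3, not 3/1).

1. join P+T (d=7) ⇒ PT; edges |P|=7/2, |T|=7/2
  updated: d(F,PT)=21, d(H,PT)=91/2, d(L,PT)=27
2. join H+L (d=19) ⇒ HL; edges |H|=19/2, |L|=19/2
  updated: d(F,HL)=28, d(HL,PT)=145/4
3. join F+PT (d=21) ⇒ FPT; edges |F|=21/2, |PT|=7
  updated: d(FPT,HL)=67/2
4. join FPT+HL (d=67/2) ⇒ FHLPT; edges |FPT|=25/4, |HL|=29/4
final tree: ((F:21/2,(P:7/2,T:7/2):7):25/4,(H:19/2,L:19/2):29/4)
total length: 57

25/4,29/4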